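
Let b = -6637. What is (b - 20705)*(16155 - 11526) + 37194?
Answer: -126528924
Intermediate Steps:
(b - 20705)*(16155 - 11526) + 37194 = (-6637 - 20705)*(16155 - 11526) + 37194 = -27342*4629 + 37194 = -126566118 + 37194 = -126528924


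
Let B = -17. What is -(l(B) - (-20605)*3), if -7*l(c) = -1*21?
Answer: -61818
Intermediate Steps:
l(c) = 3 (l(c) = -(-1)*21/7 = -1/7*(-21) = 3)
-(l(B) - (-20605)*3) = -(3 - (-20605)*3) = -(3 - 317*(-195)) = -(3 + 61815) = -1*61818 = -61818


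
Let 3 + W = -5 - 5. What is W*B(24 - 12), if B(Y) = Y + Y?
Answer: -312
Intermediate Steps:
B(Y) = 2*Y
W = -13 (W = -3 + (-5 - 5) = -3 - 10 = -13)
W*B(24 - 12) = -26*(24 - 12) = -26*12 = -13*24 = -312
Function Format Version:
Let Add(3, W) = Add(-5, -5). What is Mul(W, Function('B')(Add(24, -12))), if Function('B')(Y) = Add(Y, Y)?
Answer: -312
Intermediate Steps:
Function('B')(Y) = Mul(2, Y)
W = -13 (W = Add(-3, Add(-5, -5)) = Add(-3, -10) = -13)
Mul(W, Function('B')(Add(24, -12))) = Mul(-13, Mul(2, Add(24, -12))) = Mul(-13, Mul(2, 12)) = Mul(-13, 24) = -312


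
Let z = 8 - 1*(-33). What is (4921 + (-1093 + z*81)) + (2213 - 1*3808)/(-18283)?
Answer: 130706762/18283 ≈ 7149.1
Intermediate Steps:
z = 41 (z = 8 + 33 = 41)
(4921 + (-1093 + z*81)) + (2213 - 1*3808)/(-18283) = (4921 + (-1093 + 41*81)) + (2213 - 1*3808)/(-18283) = (4921 + (-1093 + 3321)) + (2213 - 3808)*(-1/18283) = (4921 + 2228) - 1595*(-1/18283) = 7149 + 1595/18283 = 130706762/18283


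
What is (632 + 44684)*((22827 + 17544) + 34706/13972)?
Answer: 912952834946/499 ≈ 1.8296e+9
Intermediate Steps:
(632 + 44684)*((22827 + 17544) + 34706/13972) = 45316*(40371 + 34706*(1/13972)) = 45316*(40371 + 2479/998) = 45316*(40292737/998) = 912952834946/499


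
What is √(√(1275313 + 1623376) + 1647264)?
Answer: √(1647264 + √2898689) ≈ 1284.1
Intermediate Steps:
√(√(1275313 + 1623376) + 1647264) = √(√2898689 + 1647264) = √(1647264 + √2898689)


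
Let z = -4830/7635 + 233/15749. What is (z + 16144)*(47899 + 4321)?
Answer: 6757750623663060/8016241 ≈ 8.4301e+8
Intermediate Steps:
z = -4952581/8016241 (z = -4830*1/7635 + 233*(1/15749) = -322/509 + 233/15749 = -4952581/8016241 ≈ -0.61782)
(z + 16144)*(47899 + 4321) = (-4952581/8016241 + 16144)*(47899 + 4321) = (129409242123/8016241)*52220 = 6757750623663060/8016241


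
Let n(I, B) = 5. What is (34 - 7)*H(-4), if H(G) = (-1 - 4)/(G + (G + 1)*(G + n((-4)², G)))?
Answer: 135/7 ≈ 19.286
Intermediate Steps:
H(G) = -5/(G + (1 + G)*(5 + G)) (H(G) = (-1 - 4)/(G + (G + 1)*(G + 5)) = -5/(G + (1 + G)*(5 + G)))
(34 - 7)*H(-4) = (34 - 7)*(-5/(5 + (-4)² + 7*(-4))) = 27*(-5/(5 + 16 - 28)) = 27*(-5/(-7)) = 27*(-5*(-⅐)) = 27*(5/7) = 135/7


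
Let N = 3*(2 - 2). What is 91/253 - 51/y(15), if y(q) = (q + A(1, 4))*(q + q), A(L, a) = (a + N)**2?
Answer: 23909/78430 ≈ 0.30484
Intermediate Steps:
N = 0 (N = 3*0 = 0)
A(L, a) = a**2 (A(L, a) = (a + 0)**2 = a**2)
y(q) = 2*q*(16 + q) (y(q) = (q + 4**2)*(q + q) = (q + 16)*(2*q) = (16 + q)*(2*q) = 2*q*(16 + q))
91/253 - 51/y(15) = 91/253 - 51*1/(30*(16 + 15)) = 91*(1/253) - 51/(2*15*31) = 91/253 - 51/930 = 91/253 - 51*1/930 = 91/253 - 17/310 = 23909/78430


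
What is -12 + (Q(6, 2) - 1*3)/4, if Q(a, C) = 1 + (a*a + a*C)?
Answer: -½ ≈ -0.50000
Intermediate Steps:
Q(a, C) = 1 + a² + C*a (Q(a, C) = 1 + (a² + C*a) = 1 + a² + C*a)
-12 + (Q(6, 2) - 1*3)/4 = -12 + ((1 + 6² + 2*6) - 1*3)/4 = -12 + ((1 + 36 + 12) - 3)*(¼) = -12 + (49 - 3)*(¼) = -12 + 46*(¼) = -12 + 23/2 = -½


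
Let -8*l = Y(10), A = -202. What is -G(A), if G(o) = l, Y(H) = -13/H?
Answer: -13/80 ≈ -0.16250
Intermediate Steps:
l = 13/80 (l = -(-13)/(8*10) = -⅛*(-13/10) = 13/80 ≈ 0.16250)
G(o) = 13/80
-G(A) = -1*13/80 = -13/80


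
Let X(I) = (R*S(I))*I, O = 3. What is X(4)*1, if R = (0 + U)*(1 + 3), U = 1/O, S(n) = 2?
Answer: 32/3 ≈ 10.667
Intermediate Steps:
U = 1/3 ≈ 0.33333
R = 4/3 (R = (0 + 1/3)*(1 + 3) = (1/3)*4 = 4/3 ≈ 1.3333)
X(I) = 8*I/3 (X(I) = ((4/3)*2)*I = 8*I/3)
X(4)*1 = ((8/3)*4)*1 = (32/3)*1 = 32/3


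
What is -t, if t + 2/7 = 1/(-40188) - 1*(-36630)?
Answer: -10304524697/281316 ≈ -36630.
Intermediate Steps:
t = 10304524697/281316 (t = -2/7 + (1/(-40188) - 1*(-36630)) = -2/7 + (-1/40188 + 36630) = -2/7 + 1472086439/40188 = 10304524697/281316 ≈ 36630.)
-t = -1*10304524697/281316 = -10304524697/281316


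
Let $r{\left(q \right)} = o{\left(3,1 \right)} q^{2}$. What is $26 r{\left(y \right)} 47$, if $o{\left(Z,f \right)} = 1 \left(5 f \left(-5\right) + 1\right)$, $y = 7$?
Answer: $-1437072$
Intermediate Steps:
$o{\left(Z,f \right)} = 1 - 25 f$ ($o{\left(Z,f \right)} = 1 \left(- 25 f + 1\right) = 1 \left(1 - 25 f\right) = 1 - 25 f$)
$r{\left(q \right)} = - 24 q^{2}$ ($r{\left(q \right)} = \left(1 - 25\right) q^{2} = - 24 q^{2}$)
$26 r{\left(y \right)} 47 = 26 \left(- 24 \cdot 7^{2}\right) 47 = 26 \left(\left(-24\right) 49\right) 47 = 26 \left(-1176\right) 47 = \left(-30576\right) 47 = -1437072$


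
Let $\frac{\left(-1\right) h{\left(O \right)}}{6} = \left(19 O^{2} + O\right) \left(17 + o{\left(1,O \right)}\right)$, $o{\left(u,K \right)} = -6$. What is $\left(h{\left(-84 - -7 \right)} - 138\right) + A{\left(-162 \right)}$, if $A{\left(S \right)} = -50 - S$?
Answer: $-7429910$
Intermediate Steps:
$h{\left(O \right)} = - 1254 O^{2} - 66 O$ ($h{\left(O \right)} = - 6 \left(19 O^{2} + O\right) \left(17 - 6\right) = - 6 \left(O + 19 O^{2}\right) 11 = - 6 \left(11 O + 209 O^{2}\right) = - 1254 O^{2} - 66 O$)
$\left(h{\left(-84 - -7 \right)} - 138\right) + A{\left(-162 \right)} = \left(- 66 \left(-84 - -7\right) \left(1 + 19 \left(-84 - -7\right)\right) - 138\right) - -112 = \left(- 66 \left(-84 + 7\right) \left(1 + 19 \left(-84 + 7\right)\right) + \left(-4487 + 4349\right)\right) + \left(-50 + 162\right) = \left(\left(-66\right) \left(-77\right) \left(1 + 19 \left(-77\right)\right) - 138\right) + 112 = \left(\left(-66\right) \left(-77\right) \left(1 - 1463\right) - 138\right) + 112 = \left(\left(-66\right) \left(-77\right) \left(-1462\right) - 138\right) + 112 = \left(-7429884 - 138\right) + 112 = -7430022 + 112 = -7429910$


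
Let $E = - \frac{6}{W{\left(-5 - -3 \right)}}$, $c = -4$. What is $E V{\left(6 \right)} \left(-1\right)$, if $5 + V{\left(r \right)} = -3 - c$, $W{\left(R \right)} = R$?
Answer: $12$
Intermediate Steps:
$V{\left(r \right)} = -4$ ($V{\left(r \right)} = -5 - -1 = -5 + \left(-3 + 4\right) = -5 + 1 = -4$)
$E = 3$ ($E = - \frac{6}{-5 - -3} = - \frac{6}{-5 + 3} = - \frac{6}{-2} = \left(-6\right) \left(- \frac{1}{2}\right) = 3$)
$E V{\left(6 \right)} \left(-1\right) = 3 \left(-4\right) \left(-1\right) = \left(-12\right) \left(-1\right) = 12$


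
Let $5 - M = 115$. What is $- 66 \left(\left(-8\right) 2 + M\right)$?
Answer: $8316$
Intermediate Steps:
$M = -110$ ($M = 5 - 115 = -110$)
$- 66 \left(\left(-8\right) 2 + M\right) = - 66 \left(\left(-8\right) 2 - 110\right) = - 66 \left(-16 - 110\right) = \left(-66\right) \left(-126\right) = 8316$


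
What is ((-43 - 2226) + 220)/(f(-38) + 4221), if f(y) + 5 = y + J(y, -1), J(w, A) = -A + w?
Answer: -2049/4141 ≈ -0.49481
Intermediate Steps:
J(w, A) = w - A
f(y) = -4 + 2*y (f(y) = -5 + (y + (y - 1*(-1))) = -5 + (y + (y + 1)) = -5 + (y + (1 + y)) = -5 + (1 + 2*y) = -4 + 2*y)
((-43 - 2226) + 220)/(f(-38) + 4221) = ((-43 - 2226) + 220)/((-4 + 2*(-38)) + 4221) = (-2269 + 220)/((-4 - 76) + 4221) = -2049/(-80 + 4221) = -2049/4141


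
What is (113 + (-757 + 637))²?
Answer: 49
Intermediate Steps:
(113 + (-757 + 637))² = (113 - 120)² = (-7)² = 49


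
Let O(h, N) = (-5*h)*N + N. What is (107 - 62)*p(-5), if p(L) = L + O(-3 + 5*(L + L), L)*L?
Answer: 299025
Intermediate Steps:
O(h, N) = N - 5*N*h (O(h, N) = -5*N*h + N = N - 5*N*h)
p(L) = L + L²*(16 - 50*L) (p(L) = L + (L*(1 - 5*(-3 + 5*(L + L))))*L = L + (L*(1 - 5*(-3 + 5*(2*L))))*L = L + (L*(1 - 5*(-3 + 10*L)))*L = L + (L*(1 + (15 - 50*L)))*L = L + (L*(16 - 50*L))*L = L + L²*(16 - 50*L))
(107 - 62)*p(-5) = (107 - 62)*(-5*(1 - 50*(-5)² + 16*(-5))) = 45*(-5*(1 - 50*25 - 80)) = 45*(-5*(1 - 1250 - 80)) = 45*(-5*(-1329)) = 45*6645 = 299025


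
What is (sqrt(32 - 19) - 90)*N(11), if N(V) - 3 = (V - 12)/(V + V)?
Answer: -2925/11 + 65*sqrt(13)/22 ≈ -255.26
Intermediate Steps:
N(V) = 3 + (-12 + V)/(2*V) (N(V) = 3 + (V - 12)/(V + V) = 3 + (-12 + V)/((2*V)) = 3 + (-12 + V)*(1/(2*V)) = 3 + (-12 + V)/(2*V))
(sqrt(32 - 19) - 90)*N(11) = (sqrt(32 - 19) - 90)*(7/2 - 6/11) = (sqrt(13) - 90)*(7/2 - 6*1/11) = (-90 + sqrt(13))*(7/2 - 6/11) = (-90 + sqrt(13))*(65/22) = -2925/11 + 65*sqrt(13)/22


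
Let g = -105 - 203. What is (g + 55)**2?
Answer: 64009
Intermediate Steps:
g = -308
(g + 55)**2 = (-308 + 55)**2 = (-253)**2 = 64009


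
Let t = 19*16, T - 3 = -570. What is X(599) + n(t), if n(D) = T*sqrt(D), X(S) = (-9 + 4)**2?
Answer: 25 - 2268*sqrt(19) ≈ -9861.0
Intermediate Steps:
T = -567 (T = 3 - 570 = -567)
t = 304
X(S) = 25 (X(S) = (-5)**2 = 25)
n(D) = -567*sqrt(D)
X(599) + n(t) = 25 - 2268*sqrt(19)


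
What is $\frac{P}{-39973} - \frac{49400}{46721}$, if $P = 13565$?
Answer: $- \frac{137286135}{98293607} \approx -1.3967$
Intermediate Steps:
$\frac{P}{-39973} - \frac{49400}{46721} = \frac{13565}{-39973} - \frac{49400}{46721} = 13565 \left(- \frac{1}{39973}\right) - \frac{2600}{2459} = - \frac{13565}{39973} - \frac{2600}{2459} = - \frac{137286135}{98293607}$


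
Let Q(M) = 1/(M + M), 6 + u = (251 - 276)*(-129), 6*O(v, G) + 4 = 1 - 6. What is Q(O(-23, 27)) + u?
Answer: 9656/3 ≈ 3218.7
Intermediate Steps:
O(v, G) = -3/2 (O(v, G) = -2/3 + (1 - 6)/6 = -2/3 + (1/6)*(-5) = -2/3 - 5/6 = -3/2)
u = 3219 (u = -6 + (251 - 276)*(-129) = -6 - 25*(-129) = -6 + 3225 = 3219)
Q(M) = 1/(2*M)
Q(O(-23, 27)) + u = 1/(2*(-3/2)) + 3219 = (1/2)*(-2/3) + 3219 = -1/3 + 3219 = 9656/3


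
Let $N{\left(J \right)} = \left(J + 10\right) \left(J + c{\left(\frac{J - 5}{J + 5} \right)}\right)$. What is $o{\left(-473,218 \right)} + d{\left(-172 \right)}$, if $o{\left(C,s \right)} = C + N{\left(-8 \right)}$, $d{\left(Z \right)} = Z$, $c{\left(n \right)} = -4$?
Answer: $-669$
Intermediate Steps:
$N{\left(J \right)} = \left(-4 + J\right) \left(10 + J\right)$ ($N{\left(J \right)} = \left(J + 10\right) \left(J - 4\right) = \left(10 + J\right) \left(-4 + J\right) = \left(-4 + J\right) \left(10 + J\right)$)
$o{\left(C,s \right)} = -24 + C$ ($o{\left(C,s \right)} = C + \left(-40 + \left(-8\right)^{2} + 6 \left(-8\right)\right) = C - 24 = -24 + C$)
$o{\left(-473,218 \right)} + d{\left(-172 \right)} = \left(-24 - 473\right) - 172 = -497 - 172 = -669$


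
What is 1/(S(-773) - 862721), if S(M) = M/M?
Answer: -1/862720 ≈ -1.1591e-6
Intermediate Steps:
S(M) = 1
1/(S(-773) - 862721) = 1/(1 - 862721) = 1/(-862720) = -1/862720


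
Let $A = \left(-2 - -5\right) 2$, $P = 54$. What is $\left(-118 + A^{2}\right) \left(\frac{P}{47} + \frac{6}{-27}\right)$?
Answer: $- \frac{32144}{423} \approx -75.99$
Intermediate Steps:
$A = 6$ ($A = \left(-2 + 5\right) 2 = 3 \cdot 2 = 6$)
$\left(-118 + A^{2}\right) \left(\frac{P}{47} + \frac{6}{-27}\right) = \left(-118 + 6^{2}\right) \left(\frac{54}{47} + \frac{6}{-27}\right) = \left(-118 + 36\right) \left(54 \cdot \frac{1}{47} + 6 \left(- \frac{1}{27}\right)\right) = - 82 \left(\frac{54}{47} - \frac{2}{9}\right) = \left(-82\right) \frac{392}{423} = - \frac{32144}{423}$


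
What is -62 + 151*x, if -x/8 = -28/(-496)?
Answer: -4036/31 ≈ -130.19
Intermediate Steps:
x = -14/31 (x = -(-224)/(-496) = -(-224)*(-1)/496 = -8*7/124 = -14/31 ≈ -0.45161)
-62 + 151*x = -62 + 151*(-14/31) = -62 - 2114/31 = -4036/31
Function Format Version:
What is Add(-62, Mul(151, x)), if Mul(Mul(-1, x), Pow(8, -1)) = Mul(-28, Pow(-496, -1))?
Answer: Rational(-4036, 31) ≈ -130.19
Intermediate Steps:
x = Rational(-14, 31) (x = Mul(-8, Mul(-28, Pow(-496, -1))) = Mul(-8, Mul(-28, Rational(-1, 496))) = Mul(-8, Rational(7, 124)) = Rational(-14, 31) ≈ -0.45161)
Add(-62, Mul(151, x)) = Add(-62, Mul(151, Rational(-14, 31))) = Add(-62, Rational(-2114, 31)) = Rational(-4036, 31)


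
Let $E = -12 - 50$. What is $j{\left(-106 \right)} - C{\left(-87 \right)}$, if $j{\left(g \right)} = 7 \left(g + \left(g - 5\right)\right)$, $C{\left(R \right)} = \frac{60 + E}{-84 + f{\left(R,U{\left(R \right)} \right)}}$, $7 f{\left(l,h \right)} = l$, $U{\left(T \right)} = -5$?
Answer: $- \frac{1025339}{675} \approx -1519.0$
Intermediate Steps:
$f{\left(l,h \right)} = \frac{l}{7}$
$E = -62$
$C{\left(R \right)} = - \frac{2}{-84 + \frac{R}{7}}$ ($C{\left(R \right)} = \frac{60 - 62}{-84 + \frac{R}{7}} = - \frac{2}{-84 + \frac{R}{7}}$)
$j{\left(g \right)} = -35 + 14 g$ ($j{\left(g \right)} = 7 \left(g + \left(-5 + g\right)\right) = 7 \left(-5 + 2 g\right) = -35 + 14 g$)
$j{\left(-106 \right)} - C{\left(-87 \right)} = \left(-35 + 14 \left(-106\right)\right) - - \frac{14}{-588 - 87} = \left(-35 - 1484\right) - - \frac{14}{-675} = -1519 - \left(-14\right) \left(- \frac{1}{675}\right) = -1519 - \frac{14}{675} = - \frac{1025339}{675}$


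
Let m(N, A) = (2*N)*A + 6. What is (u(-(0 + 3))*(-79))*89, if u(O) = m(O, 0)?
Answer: -42186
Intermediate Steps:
m(N, A) = 6 + 2*A*N (m(N, A) = 2*A*N + 6 = 6 + 2*A*N)
u(O) = 6 (u(O) = 6 + 2*0*O = 6 + 0 = 6)
(u(-(0 + 3))*(-79))*89 = (6*(-79))*89 = -474*89 = -42186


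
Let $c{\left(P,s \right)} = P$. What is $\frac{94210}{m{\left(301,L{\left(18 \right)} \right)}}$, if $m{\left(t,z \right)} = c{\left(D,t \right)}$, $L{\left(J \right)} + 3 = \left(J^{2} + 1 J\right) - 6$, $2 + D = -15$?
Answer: $- \frac{94210}{17} \approx -5541.8$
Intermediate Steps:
$D = -17$ ($D = -2 - 15 = -17$)
$L{\left(J \right)} = -9 + J + J^{2}$ ($L{\left(J \right)} = -3 - \left(6 - J - J^{2}\right) = -3 + \left(-6 + J + J^{2}\right) = -9 + J + J^{2}$)
$m{\left(t,z \right)} = -17$
$\frac{94210}{m{\left(301,L{\left(18 \right)} \right)}} = \frac{94210}{-17} = 94210 \left(- \frac{1}{17}\right) = - \frac{94210}{17}$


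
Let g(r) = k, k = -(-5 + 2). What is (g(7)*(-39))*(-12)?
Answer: 1404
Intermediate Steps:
k = 3 (k = -1*(-3) = 3)
g(r) = 3
(g(7)*(-39))*(-12) = (3*(-39))*(-12) = -117*(-12) = 1404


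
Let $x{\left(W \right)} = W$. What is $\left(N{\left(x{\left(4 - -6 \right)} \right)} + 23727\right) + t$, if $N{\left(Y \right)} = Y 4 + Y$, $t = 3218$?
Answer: $26995$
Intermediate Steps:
$N{\left(Y \right)} = 5 Y$ ($N{\left(Y \right)} = 4 Y + Y = 5 Y$)
$\left(N{\left(x{\left(4 - -6 \right)} \right)} + 23727\right) + t = \left(5 \left(4 - -6\right) + 23727\right) + 3218 = \left(5 \left(4 + 6\right) + 23727\right) + 3218 = \left(5 \cdot 10 + 23727\right) + 3218 = \left(50 + 23727\right) + 3218 = 23777 + 3218 = 26995$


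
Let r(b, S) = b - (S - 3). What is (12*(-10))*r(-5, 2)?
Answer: 480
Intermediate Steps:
r(b, S) = 3 + b - S (r(b, S) = b - (-3 + S) = b + (3 - S) = 3 + b - S)
(12*(-10))*r(-5, 2) = (12*(-10))*(3 - 5 - 1*2) = -120*(3 - 5 - 2) = -120*(-4) = 480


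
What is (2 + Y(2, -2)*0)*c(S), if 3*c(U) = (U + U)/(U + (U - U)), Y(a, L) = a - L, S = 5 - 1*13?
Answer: 4/3 ≈ 1.3333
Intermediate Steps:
S = -8 (S = 5 - 13 = -8)
c(U) = ⅔ (c(U) = ((U + U)/(U + (U - U)))/3 = ((2*U)/(U + 0))/3 = ((2*U)/U)/3 = (⅓)*2 = ⅔)
(2 + Y(2, -2)*0)*c(S) = (2 + (2 - 1*(-2))*0)*(⅔) = (2 + (2 + 2)*0)*(⅔) = (2 + 4*0)*(⅔) = (2 + 0)*(⅔) = 2*(⅔) = 4/3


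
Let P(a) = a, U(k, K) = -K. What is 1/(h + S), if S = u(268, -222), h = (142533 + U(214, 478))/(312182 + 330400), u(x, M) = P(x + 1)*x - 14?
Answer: 642582/46316167451 ≈ 1.3874e-5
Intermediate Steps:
u(x, M) = -14 + x*(1 + x) (u(x, M) = (x + 1)*x - 14 = (1 + x)*x - 14 = x*(1 + x) - 14 = -14 + x*(1 + x))
h = 142055/642582 (h = (142533 - 1*478)/(312182 + 330400) = (142533 - 478)/642582 = 142055*(1/642582) = 142055/642582 ≈ 0.22107)
S = 72078 (S = -14 + 268*(1 + 268) = -14 + 268*269 = -14 + 72092 = 72078)
1/(h + S) = 1/(142055/642582 + 72078) = 1/(46316167451/642582) = 642582/46316167451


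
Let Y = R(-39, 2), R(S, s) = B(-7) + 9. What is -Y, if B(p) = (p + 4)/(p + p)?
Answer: -129/14 ≈ -9.2143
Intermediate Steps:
B(p) = (4 + p)/(2*p) (B(p) = (4 + p)/((2*p)) = (4 + p)*(1/(2*p)) = (4 + p)/(2*p))
R(S, s) = 129/14 (R(S, s) = (½)*(4 - 7)/(-7) + 9 = (½)*(-⅐)*(-3) + 9 = 3/14 + 9 = 129/14)
Y = 129/14 ≈ 9.2143
-Y = -1*129/14 = -129/14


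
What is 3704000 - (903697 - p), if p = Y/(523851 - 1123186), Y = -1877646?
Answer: 1678321476151/599335 ≈ 2.8003e+6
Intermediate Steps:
p = 1877646/599335 (p = -1877646/(523851 - 1123186) = -1877646/(-599335) = -1877646*(-1/599335) = 1877646/599335 ≈ 3.1329)
3704000 - (903697 - p) = 3704000 - (903697 - 1*1877646/599335) = 3704000 - (903697 - 1877646/599335) = 3704000 - 1*541615363849/599335 = 3704000 - 541615363849/599335 = 1678321476151/599335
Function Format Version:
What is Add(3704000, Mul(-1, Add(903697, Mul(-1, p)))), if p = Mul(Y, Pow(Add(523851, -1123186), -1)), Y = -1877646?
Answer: Rational(1678321476151, 599335) ≈ 2.8003e+6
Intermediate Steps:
p = Rational(1877646, 599335) (p = Mul(-1877646, Pow(Add(523851, -1123186), -1)) = Mul(-1877646, Pow(-599335, -1)) = Mul(-1877646, Rational(-1, 599335)) = Rational(1877646, 599335) ≈ 3.1329)
Add(3704000, Mul(-1, Add(903697, Mul(-1, p)))) = Add(3704000, Mul(-1, Add(903697, Mul(-1, Rational(1877646, 599335))))) = Add(3704000, Mul(-1, Add(903697, Rational(-1877646, 599335)))) = Add(3704000, Mul(-1, Rational(541615363849, 599335))) = Add(3704000, Rational(-541615363849, 599335)) = Rational(1678321476151, 599335)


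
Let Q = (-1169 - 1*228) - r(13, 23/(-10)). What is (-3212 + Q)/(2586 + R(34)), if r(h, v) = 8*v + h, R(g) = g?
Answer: -11509/6550 ≈ -1.7571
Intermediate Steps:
r(h, v) = h + 8*v
Q = -6958/5 (Q = (-1169 - 1*228) - (13 + 8*(23/(-10))) = (-1169 - 228) - (13 + 8*(23*(-⅒))) = -1397 - (13 + 8*(-23/10)) = -1397 - (13 - 92/5) = -1397 - 1*(-27/5) = -1397 + 27/5 = -6958/5 ≈ -1391.6)
(-3212 + Q)/(2586 + R(34)) = (-3212 - 6958/5)/(2586 + 34) = -23018/5/2620 = -23018/5*1/2620 = -11509/6550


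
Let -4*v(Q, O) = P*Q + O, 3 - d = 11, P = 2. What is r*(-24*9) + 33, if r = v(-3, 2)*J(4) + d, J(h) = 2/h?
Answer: 1653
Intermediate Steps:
d = -8 (d = 3 - 1*11 = 3 - 11 = -8)
v(Q, O) = -Q/2 - O/4 (v(Q, O) = -(2*Q + O)/4 = -(O + 2*Q)/4 = -Q/2 - O/4)
r = -15/2 (r = (-½*(-3) - ¼*2)*(2/4) - 8 = (3/2 - ½)*(2*(¼)) - 8 = 1*(½) - 8 = ½ - 8 = -15/2 ≈ -7.5000)
r*(-24*9) + 33 = -(-180)*9 + 33 = -15/2*(-216) + 33 = 1620 + 33 = 1653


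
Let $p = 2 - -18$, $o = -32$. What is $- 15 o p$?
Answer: $9600$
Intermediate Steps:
$p = 20$ ($p = 2 + 18 = 20$)
$- 15 o p = \left(-15\right) \left(-32\right) 20 = 480 \cdot 20 = 9600$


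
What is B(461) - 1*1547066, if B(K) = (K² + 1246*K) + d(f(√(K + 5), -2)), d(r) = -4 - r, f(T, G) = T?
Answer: -760143 - √466 ≈ -7.6017e+5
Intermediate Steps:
B(K) = -4 + K² - √(5 + K) + 1246*K (B(K) = (K² + 1246*K) + (-4 - √(K + 5)) = (K² + 1246*K) + (-4 - √(5 + K)) = -4 + K² - √(5 + K) + 1246*K)
B(461) - 1*1547066 = (-4 + 461² - √(5 + 461) + 1246*461) - 1*1547066 = (-4 + 212521 - √466 + 574406) - 1547066 = (786923 - √466) - 1547066 = -760143 - √466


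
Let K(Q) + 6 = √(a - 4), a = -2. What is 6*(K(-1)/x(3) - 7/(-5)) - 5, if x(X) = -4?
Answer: 62/5 - 3*I*√6/2 ≈ 12.4 - 3.6742*I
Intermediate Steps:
K(Q) = -6 + I*√6 (K(Q) = -6 + √(-2 - 4) = -6 + √(-6) = -6 + I*√6)
6*(K(-1)/x(3) - 7/(-5)) - 5 = 6*((-6 + I*√6)/(-4) - 7/(-5)) - 5 = 6*((-6 + I*√6)*(-¼) - 7*(-⅕)) - 5 = 6*((3/2 - I*√6/4) + 7/5) - 5 = 6*(29/10 - I*√6/4) - 5 = (87/5 - 3*I*√6/2) - 5 = 62/5 - 3*I*√6/2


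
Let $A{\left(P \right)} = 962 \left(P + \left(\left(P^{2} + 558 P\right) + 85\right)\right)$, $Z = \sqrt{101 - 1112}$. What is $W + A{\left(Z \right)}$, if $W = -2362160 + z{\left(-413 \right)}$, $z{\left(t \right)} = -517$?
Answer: $-3253489 + 537758 i \sqrt{1011} \approx -3.2535 \cdot 10^{6} + 1.7099 \cdot 10^{7} i$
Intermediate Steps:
$Z = i \sqrt{1011}$ ($Z = \sqrt{-1011} = i \sqrt{1011} \approx 31.796 i$)
$A{\left(P \right)} = 81770 + 962 P^{2} + 537758 P$ ($A{\left(P \right)} = 962 \left(P + \left(85 + P^{2} + 558 P\right)\right) = 962 \left(85 + P^{2} + 559 P\right) = 81770 + 962 P^{2} + 537758 P$)
$W = -2362677$ ($W = -2362160 - 517 = -2362677$)
$W + A{\left(Z \right)} = -2362677 + \left(81770 + 962 \left(i \sqrt{1011}\right)^{2} + 537758 i \sqrt{1011}\right) = -2362677 + \left(81770 + 962 \left(-1011\right) + 537758 i \sqrt{1011}\right) = -2362677 + \left(81770 - 972582 + 537758 i \sqrt{1011}\right) = -2362677 - \left(890812 - 537758 i \sqrt{1011}\right) = -3253489 + 537758 i \sqrt{1011}$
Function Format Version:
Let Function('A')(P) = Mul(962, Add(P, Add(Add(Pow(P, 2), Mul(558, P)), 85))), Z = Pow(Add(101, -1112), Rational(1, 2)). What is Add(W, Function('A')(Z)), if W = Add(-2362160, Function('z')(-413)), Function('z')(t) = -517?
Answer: Add(-3253489, Mul(537758, I, Pow(1011, Rational(1, 2)))) ≈ Add(-3.2535e+6, Mul(1.7099e+7, I))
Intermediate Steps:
Z = Mul(I, Pow(1011, Rational(1, 2))) (Z = Pow(-1011, Rational(1, 2)) = Mul(I, Pow(1011, Rational(1, 2))) ≈ Mul(31.796, I))
Function('A')(P) = Add(81770, Mul(962, Pow(P, 2)), Mul(537758, P)) (Function('A')(P) = Mul(962, Add(P, Add(85, Pow(P, 2), Mul(558, P)))) = Mul(962, Add(85, Pow(P, 2), Mul(559, P))) = Add(81770, Mul(962, Pow(P, 2)), Mul(537758, P)))
W = -2362677 (W = Add(-2362160, -517) = -2362677)
Add(W, Function('A')(Z)) = Add(-2362677, Add(81770, Mul(962, Pow(Mul(I, Pow(1011, Rational(1, 2))), 2)), Mul(537758, Mul(I, Pow(1011, Rational(1, 2)))))) = Add(-2362677, Add(81770, Mul(962, -1011), Mul(537758, I, Pow(1011, Rational(1, 2))))) = Add(-2362677, Add(81770, -972582, Mul(537758, I, Pow(1011, Rational(1, 2))))) = Add(-2362677, Add(-890812, Mul(537758, I, Pow(1011, Rational(1, 2))))) = Add(-3253489, Mul(537758, I, Pow(1011, Rational(1, 2))))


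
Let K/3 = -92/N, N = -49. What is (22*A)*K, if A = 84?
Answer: 72864/7 ≈ 10409.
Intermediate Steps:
K = 276/49 (K = 3*(-92/(-49)) = 3*(-92*(-1/49)) = 3*(92/49) = 276/49 ≈ 5.6327)
(22*A)*K = (22*84)*(276/49) = 1848*(276/49) = 72864/7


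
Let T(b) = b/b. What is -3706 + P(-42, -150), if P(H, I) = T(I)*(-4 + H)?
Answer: -3752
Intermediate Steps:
T(b) = 1
P(H, I) = -4 + H (P(H, I) = 1*(-4 + H) = -4 + H)
-3706 + P(-42, -150) = -3706 + (-4 - 42) = -3706 - 46 = -3752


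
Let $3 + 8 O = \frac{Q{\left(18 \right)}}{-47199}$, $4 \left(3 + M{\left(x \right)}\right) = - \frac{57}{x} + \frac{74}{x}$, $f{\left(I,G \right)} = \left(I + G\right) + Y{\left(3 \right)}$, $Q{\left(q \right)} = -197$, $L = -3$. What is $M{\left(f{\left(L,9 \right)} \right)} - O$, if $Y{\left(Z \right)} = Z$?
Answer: $- \frac{1219603}{566388} \approx -2.1533$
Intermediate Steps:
$f{\left(I,G \right)} = 3 + G + I$ ($f{\left(I,G \right)} = \left(I + G\right) + 3 = \left(G + I\right) + 3 = 3 + G + I$)
$M{\left(x \right)} = -3 + \frac{17}{4 x}$ ($M{\left(x \right)} = -3 + \frac{- \frac{57}{x} + \frac{74}{x}}{4} = -3 + \frac{17 \frac{1}{x}}{4} = -3 + \frac{17}{4 x}$)
$O = - \frac{17675}{47199}$ ($O = - \frac{3}{8} + \frac{\left(-197\right) \frac{1}{-47199}}{8} = - \frac{3}{8} + \frac{\left(-197\right) \left(- \frac{1}{47199}\right)}{8} = - \frac{3}{8} + \frac{1}{8} \cdot \frac{197}{47199} = - \frac{3}{8} + \frac{197}{377592} = - \frac{17675}{47199} \approx -0.37448$)
$M{\left(f{\left(L,9 \right)} \right)} - O = \left(-3 + \frac{17}{4 \left(3 + 9 - 3\right)}\right) - - \frac{17675}{47199} = \left(-3 + \frac{17}{4 \cdot 9}\right) + \frac{17675}{47199} = \left(-3 + \frac{17}{4} \cdot \frac{1}{9}\right) + \frac{17675}{47199} = \left(-3 + \frac{17}{36}\right) + \frac{17675}{47199} = - \frac{91}{36} + \frac{17675}{47199} = - \frac{1219603}{566388}$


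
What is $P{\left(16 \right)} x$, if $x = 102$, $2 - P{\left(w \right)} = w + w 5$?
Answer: $-9588$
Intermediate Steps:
$P{\left(w \right)} = 2 - 6 w$ ($P{\left(w \right)} = 2 - \left(w + w 5\right) = 2 - \left(w + 5 w\right) = 2 - 6 w$)
$P{\left(16 \right)} x = \left(2 - 96\right) 102 = \left(-94\right) 102 = -9588$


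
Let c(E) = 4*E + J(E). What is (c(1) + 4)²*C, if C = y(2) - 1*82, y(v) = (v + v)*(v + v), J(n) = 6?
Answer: -12936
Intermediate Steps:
c(E) = 6 + 4*E (c(E) = 4*E + 6 = 6 + 4*E)
y(v) = 4*v² (y(v) = (2*v)*(2*v) = 4*v²)
C = -66 (C = 4*2² - 1*82 = 4*4 - 82 = 16 - 82 = -66)
(c(1) + 4)²*C = ((6 + 4*1) + 4)²*(-66) = ((6 + 4) + 4)²*(-66) = (10 + 4)²*(-66) = 14²*(-66) = 196*(-66) = -12936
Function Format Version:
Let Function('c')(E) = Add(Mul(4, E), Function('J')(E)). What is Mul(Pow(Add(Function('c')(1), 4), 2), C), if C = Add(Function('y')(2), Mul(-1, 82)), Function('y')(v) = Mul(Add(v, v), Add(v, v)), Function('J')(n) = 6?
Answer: -12936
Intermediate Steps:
Function('c')(E) = Add(6, Mul(4, E)) (Function('c')(E) = Add(Mul(4, E), 6) = Add(6, Mul(4, E)))
Function('y')(v) = Mul(4, Pow(v, 2)) (Function('y')(v) = Mul(Mul(2, v), Mul(2, v)) = Mul(4, Pow(v, 2)))
C = -66 (C = Add(Mul(4, Pow(2, 2)), Mul(-1, 82)) = Add(Mul(4, 4), -82) = Add(16, -82) = -66)
Mul(Pow(Add(Function('c')(1), 4), 2), C) = Mul(Pow(Add(Add(6, Mul(4, 1)), 4), 2), -66) = Mul(Pow(Add(Add(6, 4), 4), 2), -66) = Mul(Pow(Add(10, 4), 2), -66) = Mul(Pow(14, 2), -66) = Mul(196, -66) = -12936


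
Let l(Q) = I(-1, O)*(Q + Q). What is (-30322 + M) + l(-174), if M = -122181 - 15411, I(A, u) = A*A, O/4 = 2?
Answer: -168262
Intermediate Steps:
O = 8 (O = 4*2 = 8)
I(A, u) = A²
l(Q) = 2*Q (l(Q) = (-1)²*(Q + Q) = 1*(2*Q) = 2*Q)
M = -137592
(-30322 + M) + l(-174) = (-30322 - 137592) + 2*(-174) = -167914 - 348 = -168262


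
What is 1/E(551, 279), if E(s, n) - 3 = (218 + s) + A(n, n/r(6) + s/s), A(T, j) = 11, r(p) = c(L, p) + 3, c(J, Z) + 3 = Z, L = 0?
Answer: 1/783 ≈ 0.0012771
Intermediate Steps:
c(J, Z) = -3 + Z
r(p) = p (r(p) = (-3 + p) + 3 = p)
E(s, n) = 232 + s (E(s, n) = 3 + ((218 + s) + 11) = 3 + (229 + s) = 232 + s)
1/E(551, 279) = 1/(232 + 551) = 1/783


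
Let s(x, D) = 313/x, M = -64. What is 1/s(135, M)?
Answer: 135/313 ≈ 0.43131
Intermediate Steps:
1/s(135, M) = 1/(313/135) = 135/313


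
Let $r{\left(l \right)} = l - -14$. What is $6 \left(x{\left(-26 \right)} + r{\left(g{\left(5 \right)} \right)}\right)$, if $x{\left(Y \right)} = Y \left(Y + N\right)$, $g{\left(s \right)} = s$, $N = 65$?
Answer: $-5970$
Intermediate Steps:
$r{\left(l \right)} = 14 + l$ ($r{\left(l \right)} = l + 14 = 14 + l$)
$x{\left(Y \right)} = Y \left(65 + Y\right)$ ($x{\left(Y \right)} = Y \left(Y + 65\right) = Y \left(65 + Y\right)$)
$6 \left(x{\left(-26 \right)} + r{\left(g{\left(5 \right)} \right)}\right) = 6 \left(- 26 \left(65 - 26\right) + \left(14 + 5\right)\right) = 6 \left(\left(-26\right) 39 + 19\right) = 6 \left(-1014 + 19\right) = 6 \left(-995\right) = -5970$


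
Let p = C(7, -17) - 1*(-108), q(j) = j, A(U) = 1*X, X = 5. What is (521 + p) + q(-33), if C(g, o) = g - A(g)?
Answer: 598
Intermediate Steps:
A(U) = 5 (A(U) = 1*5 = 5)
C(g, o) = -5 + g (C(g, o) = g - 1*5 = g - 5 = -5 + g)
p = 110 (p = (-5 + 7) - 1*(-108) = 2 + 108 = 110)
(521 + p) + q(-33) = (521 + 110) - 33 = 631 - 33 = 598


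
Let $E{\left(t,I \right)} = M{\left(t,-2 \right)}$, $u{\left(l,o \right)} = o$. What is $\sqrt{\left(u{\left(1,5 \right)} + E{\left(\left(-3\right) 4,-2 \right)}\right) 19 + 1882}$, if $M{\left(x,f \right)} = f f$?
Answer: $\sqrt{2053} \approx 45.31$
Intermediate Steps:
$M{\left(x,f \right)} = f^{2}$
$E{\left(t,I \right)} = 4$ ($E{\left(t,I \right)} = \left(-2\right)^{2} = 4$)
$\sqrt{\left(u{\left(1,5 \right)} + E{\left(\left(-3\right) 4,-2 \right)}\right) 19 + 1882} = \sqrt{\left(5 + 4\right) 19 + 1882} = \sqrt{9 \cdot 19 + 1882} = \sqrt{171 + 1882} = \sqrt{2053}$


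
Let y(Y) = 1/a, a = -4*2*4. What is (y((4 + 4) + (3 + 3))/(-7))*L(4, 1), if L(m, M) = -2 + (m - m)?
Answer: -1/112 ≈ -0.0089286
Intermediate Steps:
a = -32 (a = -8*4 = -32)
L(m, M) = -2 (L(m, M) = -2 + 0 = -2)
y(Y) = -1/32 (y(Y) = 1/(-32) = -1/32)
(y((4 + 4) + (3 + 3))/(-7))*L(4, 1) = (-1/32/(-7))*(-2) = -⅐*(-1/32)*(-2) = (1/224)*(-2) = -1/112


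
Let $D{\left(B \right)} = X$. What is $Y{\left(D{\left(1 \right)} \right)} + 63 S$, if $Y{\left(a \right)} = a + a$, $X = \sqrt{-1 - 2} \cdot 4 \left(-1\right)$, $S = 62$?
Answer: $3906 - 8 i \sqrt{3} \approx 3906.0 - 13.856 i$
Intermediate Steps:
$X = - 4 i \sqrt{3}$ ($X = \sqrt{-3} \cdot 4 \left(-1\right) = i \sqrt{3} \cdot 4 \left(-1\right) = 4 i \sqrt{3} \left(-1\right) = - 4 i \sqrt{3} \approx - 6.9282 i$)
$D{\left(B \right)} = - 4 i \sqrt{3}$
$Y{\left(a \right)} = 2 a$
$Y{\left(D{\left(1 \right)} \right)} + 63 S = 2 \left(- 4 i \sqrt{3}\right) + 63 \cdot 62 = - 8 i \sqrt{3} + 3906 = 3906 - 8 i \sqrt{3}$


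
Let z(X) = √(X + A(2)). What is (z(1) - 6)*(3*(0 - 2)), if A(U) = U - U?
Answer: 30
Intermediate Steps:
A(U) = 0
z(X) = √X (z(X) = √(X + 0) = √X)
(z(1) - 6)*(3*(0 - 2)) = (√1 - 6)*(3*(0 - 2)) = (1 - 6)*(3*(-2)) = -5*(-6) = 30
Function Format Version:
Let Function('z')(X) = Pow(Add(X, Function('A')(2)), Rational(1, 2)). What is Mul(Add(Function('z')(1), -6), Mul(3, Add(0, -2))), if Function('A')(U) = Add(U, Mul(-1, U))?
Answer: 30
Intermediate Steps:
Function('A')(U) = 0
Function('z')(X) = Pow(X, Rational(1, 2)) (Function('z')(X) = Pow(Add(X, 0), Rational(1, 2)) = Pow(X, Rational(1, 2)))
Mul(Add(Function('z')(1), -6), Mul(3, Add(0, -2))) = Mul(Add(Pow(1, Rational(1, 2)), -6), Mul(3, Add(0, -2))) = Mul(Add(1, -6), Mul(3, -2)) = Mul(-5, -6) = 30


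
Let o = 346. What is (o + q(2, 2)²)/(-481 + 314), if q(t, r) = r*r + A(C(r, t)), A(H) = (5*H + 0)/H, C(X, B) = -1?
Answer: -427/167 ≈ -2.5569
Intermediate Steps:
A(H) = 5 (A(H) = (5*H)/H = 5)
q(t, r) = 5 + r² (q(t, r) = r*r + 5 = r² + 5 = 5 + r²)
(o + q(2, 2)²)/(-481 + 314) = (346 + (5 + 2²)²)/(-481 + 314) = (346 + (5 + 4)²)/(-167) = (346 + 9²)*(-1/167) = (346 + 81)*(-1/167) = 427*(-1/167) = -427/167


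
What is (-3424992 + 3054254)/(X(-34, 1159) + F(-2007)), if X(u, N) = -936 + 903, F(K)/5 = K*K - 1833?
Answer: -370738/20131047 ≈ -0.018416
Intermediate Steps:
F(K) = -9165 + 5*K**2 (F(K) = 5*(K*K - 1833) = 5*(K**2 - 1833) = 5*(-1833 + K**2) = -9165 + 5*K**2)
X(u, N) = -33
(-3424992 + 3054254)/(X(-34, 1159) + F(-2007)) = (-3424992 + 3054254)/(-33 + (-9165 + 5*(-2007)**2)) = -370738/(-33 + (-9165 + 5*4028049)) = -370738/(-33 + (-9165 + 20140245)) = -370738/(-33 + 20131080) = -370738/20131047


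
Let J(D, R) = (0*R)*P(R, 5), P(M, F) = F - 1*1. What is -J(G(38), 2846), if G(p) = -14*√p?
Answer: 0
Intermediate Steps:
P(M, F) = -1 + F (P(M, F) = F - 1 = -1 + F)
J(D, R) = 0 (J(D, R) = (0*R)*(-1 + 5) = 0*4 = 0)
-J(G(38), 2846) = -1*0 = 0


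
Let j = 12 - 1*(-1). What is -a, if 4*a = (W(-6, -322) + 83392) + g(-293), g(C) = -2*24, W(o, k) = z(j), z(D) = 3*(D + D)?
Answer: -41711/2 ≈ -20856.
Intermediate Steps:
j = 13 (j = 12 + 1 = 13)
z(D) = 6*D (z(D) = 3*(2*D) = 6*D)
W(o, k) = 78 (W(o, k) = 6*13 = 78)
g(C) = -48
a = 41711/2 (a = ((78 + 83392) - 48)/4 = (83470 - 48)/4 = (¼)*83422 = 41711/2 ≈ 20856.)
-a = -1*41711/2 = -41711/2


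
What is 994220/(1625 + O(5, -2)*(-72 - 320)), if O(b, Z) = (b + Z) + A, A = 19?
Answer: -994220/6999 ≈ -142.05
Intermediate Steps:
O(b, Z) = 19 + Z + b (O(b, Z) = (b + Z) + 19 = (Z + b) + 19 = 19 + Z + b)
994220/(1625 + O(5, -2)*(-72 - 320)) = 994220/(1625 + (19 - 2 + 5)*(-72 - 320)) = 994220/(1625 + 22*(-392)) = 994220/(1625 - 8624) = 994220/(-6999) = 994220*(-1/6999) = -994220/6999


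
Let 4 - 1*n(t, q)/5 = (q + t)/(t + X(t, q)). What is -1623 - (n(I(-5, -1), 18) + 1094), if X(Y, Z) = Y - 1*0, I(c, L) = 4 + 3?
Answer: -38193/14 ≈ -2728.1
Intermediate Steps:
I(c, L) = 7
X(Y, Z) = Y (X(Y, Z) = Y + 0 = Y)
n(t, q) = 20 - 5*(q + t)/(2*t) (n(t, q) = 20 - 5*(q + t)/(t + t) = 20 - 5*(q + t)/(2*t))
-1623 - (n(I(-5, -1), 18) + 1094) = -1623 - ((5/2)*(-1*18 + 7*7)/7 + 1094) = -1623 - ((5/2)*(⅐)*(-18 + 49) + 1094) = -1623 - ((5/2)*(⅐)*31 + 1094) = -1623 - (155/14 + 1094) = -1623 - 1*15471/14 = -1623 - 15471/14 = -38193/14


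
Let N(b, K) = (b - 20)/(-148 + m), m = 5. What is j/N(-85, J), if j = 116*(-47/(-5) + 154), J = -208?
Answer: 13552396/525 ≈ 25814.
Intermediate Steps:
N(b, K) = 20/143 - b/143 (N(b, K) = (b - 20)/(-148 + 5) = (-20 + b)/(-143) = (-20 + b)*(-1/143) = 20/143 - b/143)
j = 94772/5 (j = 116*(-47*(-1/5) + 154) = 116*(47/5 + 154) = 116*(817/5) = 94772/5 ≈ 18954.)
j/N(-85, J) = 94772/(5*(20/143 - 1/143*(-85))) = 94772/(5*(20/143 + 85/143)) = 94772/(5*(105/143)) = (94772/5)*(143/105) = 13552396/525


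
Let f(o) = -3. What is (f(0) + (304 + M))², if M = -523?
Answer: 49284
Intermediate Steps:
(f(0) + (304 + M))² = (-3 + (304 - 523))² = (-3 - 219)² = (-222)² = 49284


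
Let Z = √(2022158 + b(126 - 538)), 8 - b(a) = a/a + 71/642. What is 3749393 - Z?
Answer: 3749393 - √833463569478/642 ≈ 3.7480e+6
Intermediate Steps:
b(a) = 4423/642 (b(a) = 8 - (a/a + 71/642) = 8 - (1 + 71*(1/642)) = 8 - (1 + 71/642) = 8 - 1*713/642 = 8 - 713/642 = 4423/642)
Z = √833463569478/642 (Z = √(2022158 + 4423/642) = √(1298229859/642) = √833463569478/642 ≈ 1422.0)
3749393 - Z = 3749393 - √833463569478/642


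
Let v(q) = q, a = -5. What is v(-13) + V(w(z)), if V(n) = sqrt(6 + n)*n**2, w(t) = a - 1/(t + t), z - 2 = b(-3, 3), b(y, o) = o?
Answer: -13 + 7803*sqrt(10)/1000 ≈ 11.675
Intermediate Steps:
z = 5 (z = 2 + 3 = 5)
w(t) = -5 - 1/(2*t) (w(t) = -5 - 1/(t + t) = -5 - 1/(2*t))
V(n) = n**2*sqrt(6 + n)
v(-13) + V(w(z)) = -13 + (-5 - 1/2/5)**2*sqrt(6 + (-5 - 1/2/5)) = -13 + (-5 - 1/2*1/5)**2*sqrt(6 + (-5 - 1/2*1/5)) = -13 + (-5 - 1/10)**2*sqrt(6 + (-5 - 1/10)) = -13 + (-51/10)**2*sqrt(6 - 51/10) = -13 + 2601*sqrt(9/10)/100 = -13 + 2601*(3*sqrt(10)/10)/100 = -13 + 7803*sqrt(10)/1000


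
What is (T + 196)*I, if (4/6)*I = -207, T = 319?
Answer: -319815/2 ≈ -1.5991e+5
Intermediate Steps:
I = -621/2 (I = (3/2)*(-207) = -621/2 ≈ -310.50)
(T + 196)*I = (319 + 196)*(-621/2) = 515*(-621/2) = -319815/2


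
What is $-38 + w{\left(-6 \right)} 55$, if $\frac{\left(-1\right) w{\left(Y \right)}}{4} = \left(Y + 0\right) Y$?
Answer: $-7958$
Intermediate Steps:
$w{\left(Y \right)} = - 4 Y^{2}$ ($w{\left(Y \right)} = - 4 \left(Y + 0\right) Y = - 4 Y Y = - 4 Y^{2}$)
$-38 + w{\left(-6 \right)} 55 = -38 + - 4 \left(-6\right)^{2} \cdot 55 = -38 + \left(-4\right) 36 \cdot 55 = -38 - 7920 = -7958$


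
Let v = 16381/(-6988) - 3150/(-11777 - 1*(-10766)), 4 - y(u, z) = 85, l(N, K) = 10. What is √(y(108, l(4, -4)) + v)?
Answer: I*√111233069149987/1177478 ≈ 8.957*I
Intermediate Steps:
y(u, z) = -81 (y(u, z) = 4 - 1*85 = 4 - 85 = -81)
v = 1817003/2354956 (v = 16381*(-1/6988) - 3150/(-11777 + 10766) = -16381/6988 - 3150/(-1011) = -16381/6988 - 3150*(-1/1011) = -16381/6988 + 1050/337 = 1817003/2354956 ≈ 0.77157)
√(y(108, l(4, -4)) + v) = √(-81 + 1817003/2354956) = √(-188934433/2354956) = I*√111233069149987/1177478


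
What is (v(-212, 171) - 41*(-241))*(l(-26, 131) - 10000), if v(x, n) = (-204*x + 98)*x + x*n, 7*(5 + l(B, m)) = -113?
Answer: 646464537004/7 ≈ 9.2352e+10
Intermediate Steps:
l(B, m) = -148/7 (l(B, m) = -5 + (1/7)*(-113) = -5 - 113/7 = -148/7)
v(x, n) = n*x + x*(98 - 204*x) (v(x, n) = (98 - 204*x)*x + n*x = x*(98 - 204*x) + n*x = n*x + x*(98 - 204*x))
(v(-212, 171) - 41*(-241))*(l(-26, 131) - 10000) = (-212*(98 + 171 - 204*(-212)) - 41*(-241))*(-148/7 - 10000) = (-212*(98 + 171 + 43248) + 9881)*(-70148/7) = (-212*43517 + 9881)*(-70148/7) = (-9225604 + 9881)*(-70148/7) = -9215723*(-70148/7) = 646464537004/7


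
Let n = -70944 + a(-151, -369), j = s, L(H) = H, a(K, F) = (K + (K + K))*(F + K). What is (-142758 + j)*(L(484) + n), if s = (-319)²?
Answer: -6768604700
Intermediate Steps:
a(K, F) = 3*K*(F + K) (a(K, F) = (K + 2*K)*(F + K) = (3*K)*(F + K) = 3*K*(F + K))
s = 101761
j = 101761
n = 164616 (n = -70944 + 3*(-151)*(-369 - 151) = -70944 + 3*(-151)*(-520) = -70944 + 235560 = 164616)
(-142758 + j)*(L(484) + n) = (-142758 + 101761)*(484 + 164616) = -40997*165100 = -6768604700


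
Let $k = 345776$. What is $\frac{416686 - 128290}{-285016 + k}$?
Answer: $\frac{72099}{15190} \approx 4.7465$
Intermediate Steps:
$\frac{416686 - 128290}{-285016 + k} = \frac{416686 - 128290}{-285016 + 345776} = \frac{288396}{60760} = 288396 \cdot \frac{1}{60760} = \frac{72099}{15190}$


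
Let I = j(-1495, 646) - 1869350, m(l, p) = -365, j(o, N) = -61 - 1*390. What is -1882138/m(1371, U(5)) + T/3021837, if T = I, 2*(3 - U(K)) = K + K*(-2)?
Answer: 1895610590047/367656835 ≈ 5155.9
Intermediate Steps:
j(o, N) = -451 (j(o, N) = -61 - 390 = -451)
U(K) = 3 + K/2 (U(K) = 3 - (K + K*(-2))/2 = 3 - (K - 2*K)/2 = 3 - (-1)*K/2 = 3 + K/2)
I = -1869801 (I = -451 - 1869350 = -1869801)
T = -1869801
-1882138/m(1371, U(5)) + T/3021837 = -1882138/(-365) - 1869801/3021837 = -1882138*(-1/365) - 1869801*1/3021837 = 1882138/365 - 623267/1007279 = 1895610590047/367656835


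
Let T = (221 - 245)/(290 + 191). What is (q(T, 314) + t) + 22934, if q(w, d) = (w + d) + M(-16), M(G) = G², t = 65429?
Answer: 42776749/481 ≈ 88933.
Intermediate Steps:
T = -24/481 ≈ -0.049896
q(w, d) = 256 + d + w (q(w, d) = (w + d) + (-16)² = (d + w) + 256 = 256 + d + w)
(q(T, 314) + t) + 22934 = ((256 + 314 - 24/481) + 65429) + 22934 = (274146/481 + 65429) + 22934 = 31745495/481 + 22934 = 42776749/481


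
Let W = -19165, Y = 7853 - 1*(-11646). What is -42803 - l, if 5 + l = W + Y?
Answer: -43132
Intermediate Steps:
Y = 19499 (Y = 7853 + 11646 = 19499)
l = 329 (l = -5 + (-19165 + 19499) = -5 + 334 = 329)
-42803 - l = -42803 - 1*329 = -42803 - 329 = -43132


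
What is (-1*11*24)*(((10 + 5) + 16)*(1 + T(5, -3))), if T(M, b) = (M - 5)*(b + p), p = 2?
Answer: -8184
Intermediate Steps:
T(M, b) = (-5 + M)*(2 + b) (T(M, b) = (M - 5)*(b + 2) = (-5 + M)*(2 + b))
(-1*11*24)*(((10 + 5) + 16)*(1 + T(5, -3))) = (-1*11*24)*(((10 + 5) + 16)*(1 + (-10 - 5*(-3) + 2*5 + 5*(-3)))) = (-11*24)*((15 + 16)*(1 + (-10 + 15 + 10 - 15))) = -8184*(1 + 0) = -8184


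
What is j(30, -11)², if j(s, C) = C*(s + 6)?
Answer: 156816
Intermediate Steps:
j(s, C) = C*(6 + s)
j(30, -11)² = (-11*(6 + 30))² = (-11*36)² = (-396)² = 156816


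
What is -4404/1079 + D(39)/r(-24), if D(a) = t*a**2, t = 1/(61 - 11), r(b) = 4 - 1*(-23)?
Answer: -478249/161850 ≈ -2.9549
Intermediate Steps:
r(b) = 27 (r(b) = 4 + 23 = 27)
t = 1/50 ≈ 0.020000
D(a) = a**2/50
-4404/1079 + D(39)/r(-24) = -4404/1079 + ((1/50)*39**2)/27 = -4404*1/1079 + ((1/50)*1521)*(1/27) = -4404/1079 + (1521/50)*(1/27) = -4404/1079 + 169/150 = -478249/161850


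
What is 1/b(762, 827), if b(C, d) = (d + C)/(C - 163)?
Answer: 599/1589 ≈ 0.37697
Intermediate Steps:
b(C, d) = (C + d)/(-163 + C)
1/b(762, 827) = 1/((762 + 827)/(-163 + 762)) = 1/(1589/599) = 599/1589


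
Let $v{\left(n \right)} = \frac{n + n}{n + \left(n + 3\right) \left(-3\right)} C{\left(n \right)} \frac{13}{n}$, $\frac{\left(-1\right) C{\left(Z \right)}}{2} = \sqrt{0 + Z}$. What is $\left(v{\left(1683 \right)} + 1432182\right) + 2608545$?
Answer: $4040727 + \frac{52 \sqrt{187}}{1125} \approx 4.0407 \cdot 10^{6}$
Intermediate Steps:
$C{\left(Z \right)} = - 2 \sqrt{Z}$ ($C{\left(Z \right)} = - 2 \sqrt{0 + Z} = - 2 \sqrt{Z}$)
$v{\left(n \right)} = - \frac{52 \sqrt{n}}{-9 - 2 n}$ ($v{\left(n \right)} = \frac{n + n}{n + \left(n + 3\right) \left(-3\right)} \left(- 2 \sqrt{n}\right) \frac{13}{n} = \frac{2 n}{n + \left(3 + n\right) \left(-3\right)} \left(- 2 \sqrt{n}\right) \frac{13}{n} = \frac{2 n}{n - \left(9 + 3 n\right)} \left(- 2 \sqrt{n}\right) \frac{13}{n} = \frac{2 n}{-9 - 2 n} \left(- 2 \sqrt{n}\right) \frac{13}{n} = - \frac{4 n^{\frac{3}{2}}}{-9 - 2 n} \frac{13}{n} = - \frac{52 \sqrt{n}}{-9 - 2 n}$)
$\left(v{\left(1683 \right)} + 1432182\right) + 2608545 = \left(\frac{52 \sqrt{1683}}{9 + 2 \cdot 1683} + 1432182\right) + 2608545 = \left(\frac{52 \cdot 3 \sqrt{187}}{9 + 3366} + 1432182\right) + 2608545 = \left(\frac{52 \cdot 3 \sqrt{187}}{3375} + 1432182\right) + 2608545 = \left(52 \cdot 3 \sqrt{187} \cdot \frac{1}{3375} + 1432182\right) + 2608545 = \left(\frac{52 \sqrt{187}}{1125} + 1432182\right) + 2608545 = \left(1432182 + \frac{52 \sqrt{187}}{1125}\right) + 2608545 = 4040727 + \frac{52 \sqrt{187}}{1125}$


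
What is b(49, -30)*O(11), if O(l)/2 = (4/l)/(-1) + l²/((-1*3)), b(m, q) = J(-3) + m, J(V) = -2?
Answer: -126242/33 ≈ -3825.5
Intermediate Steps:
b(m, q) = -2 + m
O(l) = -8/l - 2*l²/3 (O(l) = 2*((4/l)/(-1) + l²/((-1*3))) = 2*((4/l)*(-1) + l²/(-3)) = 2*(-4/l + l²*(-⅓)) = 2*(-4/l - l²/3) = -8/l - 2*l²/3)
b(49, -30)*O(11) = (-2 + 49)*((⅔)*(-12 - 1*11³)/11) = 47*((⅔)*(1/11)*(-12 - 1*1331)) = 47*((⅔)*(1/11)*(-12 - 1331)) = 47*((⅔)*(1/11)*(-1343)) = 47*(-2686/33) = -126242/33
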